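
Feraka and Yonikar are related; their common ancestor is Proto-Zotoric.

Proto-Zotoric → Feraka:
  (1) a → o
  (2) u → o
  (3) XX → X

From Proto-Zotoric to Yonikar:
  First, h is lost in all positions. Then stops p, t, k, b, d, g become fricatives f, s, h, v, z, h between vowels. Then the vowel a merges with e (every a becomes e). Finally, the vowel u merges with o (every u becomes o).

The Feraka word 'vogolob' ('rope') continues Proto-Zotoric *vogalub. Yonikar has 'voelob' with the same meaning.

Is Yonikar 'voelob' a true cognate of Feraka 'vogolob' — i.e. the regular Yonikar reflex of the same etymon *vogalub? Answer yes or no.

no

Derive the expected Yonikar reflex of *vogalub:
Yonikar: *vogalub > vohalub > vohelub > vohelob  (by intervocalic lenition, vowel merger, vowel merger)
The regular Yonikar reflex would be 'vohelob', but the attested form is 'voelob'. The correspondence is irregular, so they are not cognates (the Yonikar form has a different source).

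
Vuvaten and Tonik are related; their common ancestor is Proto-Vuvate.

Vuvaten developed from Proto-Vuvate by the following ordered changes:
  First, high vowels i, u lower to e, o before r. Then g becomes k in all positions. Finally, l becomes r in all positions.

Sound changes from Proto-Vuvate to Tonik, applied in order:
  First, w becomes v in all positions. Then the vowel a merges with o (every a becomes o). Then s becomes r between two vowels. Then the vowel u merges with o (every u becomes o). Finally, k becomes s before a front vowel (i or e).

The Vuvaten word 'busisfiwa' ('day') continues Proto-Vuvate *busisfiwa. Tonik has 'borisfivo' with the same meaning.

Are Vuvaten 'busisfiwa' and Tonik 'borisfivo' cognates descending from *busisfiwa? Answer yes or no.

yes

Derive the expected Tonik reflex of *busisfiwa:
Tonik: *busisfiwa
  busisfiwa → busisfiva   [unconditioned shift]
  busisfiva → busisfivo   [vowel merger]
  busisfivo → burisfivo   [rhotacism]
  burisfivo → borisfivo   [vowel merger]
  borisfivo (rule 5 does not apply)
  giving Tonik borisfivo.
Tonik 'borisfivo' matches the regular reflex exactly, so the pair is cognate.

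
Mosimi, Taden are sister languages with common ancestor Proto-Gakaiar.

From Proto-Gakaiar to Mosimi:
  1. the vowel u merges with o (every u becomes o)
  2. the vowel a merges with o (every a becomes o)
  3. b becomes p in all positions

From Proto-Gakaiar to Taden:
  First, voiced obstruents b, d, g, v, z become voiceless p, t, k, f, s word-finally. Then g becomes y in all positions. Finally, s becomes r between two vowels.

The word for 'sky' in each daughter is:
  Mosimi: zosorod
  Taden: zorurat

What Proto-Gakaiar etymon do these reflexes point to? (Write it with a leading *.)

*zosurad

Position 6: Mosimi has o, Taden has a. Taden preserves a here (none of its changes turn any other segment into a), so the proto-segment is *a.
Position 3: Mosimi has s, Taden has r. Mosimi preserves s here (none of its changes turn any other segment into s), so the proto-segment is *s.
Position 4: Mosimi has o, Taden has u. Taden preserves u here (none of its changes turn any other segment into u), so the proto-segment is *u.
This points to *zosurad. Verify forward in each daughter:
Mosimi: start from *zosurad.
  rule 1 (vowel merger): zosurad → zosorad
  rule 2 (vowel merger): zosorad → zosorod
  rule 3: no change — zosorod
  ⇒ Mosimi zosorod
Taden: *zosurad
  zosurad → zosurat   [final devoicing]
  zosurat (rule 2 does not apply)
  zosurat → zorurat   [rhotacism]
  giving Taden zorurat.
*zosurad is the unique common source.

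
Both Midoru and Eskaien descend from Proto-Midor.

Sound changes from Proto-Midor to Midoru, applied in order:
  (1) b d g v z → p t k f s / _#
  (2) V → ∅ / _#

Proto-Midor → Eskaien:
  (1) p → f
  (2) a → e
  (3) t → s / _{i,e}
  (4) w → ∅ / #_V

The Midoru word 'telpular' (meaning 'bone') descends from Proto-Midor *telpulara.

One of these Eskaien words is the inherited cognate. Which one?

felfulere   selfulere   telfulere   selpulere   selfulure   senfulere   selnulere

selfulere

Eskaien: *telpulara > telfulara > telfulere > selfulere  (by unconditioned shift, vowel merger, palatalisation)
The other candidates each miss or misapply at least one Eskaien change.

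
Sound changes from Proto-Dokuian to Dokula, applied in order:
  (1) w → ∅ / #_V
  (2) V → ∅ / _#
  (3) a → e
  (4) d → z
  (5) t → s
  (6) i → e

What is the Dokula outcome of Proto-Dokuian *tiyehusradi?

Dokula: *tiyehusradi > tiyehusrad > tiyehusred > tiyehusrez > siyehusrez > seyehusrez  (by apocope, vowel merger, unconditioned shift, unconditioned shift, vowel merger)

seyehusrez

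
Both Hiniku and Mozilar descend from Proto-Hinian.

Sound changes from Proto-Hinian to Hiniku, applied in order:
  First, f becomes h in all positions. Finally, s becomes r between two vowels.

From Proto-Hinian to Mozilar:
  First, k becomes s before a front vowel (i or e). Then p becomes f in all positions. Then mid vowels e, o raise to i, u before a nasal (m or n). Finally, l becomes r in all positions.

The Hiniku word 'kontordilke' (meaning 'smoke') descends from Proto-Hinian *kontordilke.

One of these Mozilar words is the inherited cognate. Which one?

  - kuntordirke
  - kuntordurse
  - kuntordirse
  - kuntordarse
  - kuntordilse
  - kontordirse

Mozilar: start from *kontordilke.
  rule 1 (palatalisation): kontordilke → kontordilse
  rule 2: no change — kontordilse
  rule 3 (pre-nasal raising): kontordilse → kuntordilse
  rule 4 (unconditioned shift): kuntordilse → kuntordirse
  ⇒ Mozilar kuntordirse
Among the options, 'kuntordirse' alone shows every Mozilar change applied in order.

kuntordirse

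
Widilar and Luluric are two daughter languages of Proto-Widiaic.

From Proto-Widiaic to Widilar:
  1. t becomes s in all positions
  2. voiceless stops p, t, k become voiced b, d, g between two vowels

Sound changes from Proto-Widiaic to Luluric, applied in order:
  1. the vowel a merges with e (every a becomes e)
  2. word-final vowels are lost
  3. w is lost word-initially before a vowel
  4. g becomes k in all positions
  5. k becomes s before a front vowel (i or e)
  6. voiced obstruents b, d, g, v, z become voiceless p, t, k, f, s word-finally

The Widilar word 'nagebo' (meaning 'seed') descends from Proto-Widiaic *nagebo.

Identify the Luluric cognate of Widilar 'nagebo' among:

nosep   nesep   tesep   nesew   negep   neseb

nesep

Luluric: start from *nagebo.
  rule 1 (vowel merger): nagebo → negebo
  rule 2 (apocope): negebo → negeb
  rule 3: no change — negeb
  rule 4 (unconditioned shift): negeb → nekeb
  rule 5 (palatalisation): nekeb → neseb
  rule 6 (final devoicing): neseb → nesep
  ⇒ Luluric nesep
The other candidates each miss or misapply at least one Luluric change.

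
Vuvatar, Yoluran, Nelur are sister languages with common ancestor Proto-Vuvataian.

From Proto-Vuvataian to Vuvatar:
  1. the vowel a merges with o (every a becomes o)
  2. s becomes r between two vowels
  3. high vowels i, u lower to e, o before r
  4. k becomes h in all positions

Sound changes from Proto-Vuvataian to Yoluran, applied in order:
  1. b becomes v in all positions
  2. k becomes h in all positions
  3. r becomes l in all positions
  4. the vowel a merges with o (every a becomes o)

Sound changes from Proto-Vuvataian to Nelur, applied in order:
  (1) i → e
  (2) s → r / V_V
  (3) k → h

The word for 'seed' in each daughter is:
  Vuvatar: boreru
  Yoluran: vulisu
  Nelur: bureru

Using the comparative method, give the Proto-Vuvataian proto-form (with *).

Position 4: Vuvatar has e, Yoluran has i, Nelur has e. Yoluran preserves i here (none of its changes turn any other segment into i), so the proto-segment is *i.
Position 1: Vuvatar has b, Yoluran has v, Nelur has b. Vuvatar preserves b here (none of its changes turn any other segment into b), so the proto-segment is *b.
Position 5: Vuvatar has r, Yoluran has s, Nelur has r. Yoluran preserves s here (none of its changes turn any other segment into s), so the proto-segment is *s.
Continuing position by position gives *burisu; check it forward:
Vuvatar: *burisu
  burisu (rule 1 does not apply)
  burisu → buriru   [rhotacism]
  buriru → boreru   [pre-rhotic lowering]
  boreru (rule 4 does not apply)
  giving Vuvatar boreru.
Yoluran: *burisu > vurisu > vulisu  (by unconditioned shift, unconditioned shift)
Nelur: *burisu > buresu > bureru  (by vowel merger, rhotacism)
No other proto-form is consistent with every reflex, so the reconstruction is *burisu.

*burisu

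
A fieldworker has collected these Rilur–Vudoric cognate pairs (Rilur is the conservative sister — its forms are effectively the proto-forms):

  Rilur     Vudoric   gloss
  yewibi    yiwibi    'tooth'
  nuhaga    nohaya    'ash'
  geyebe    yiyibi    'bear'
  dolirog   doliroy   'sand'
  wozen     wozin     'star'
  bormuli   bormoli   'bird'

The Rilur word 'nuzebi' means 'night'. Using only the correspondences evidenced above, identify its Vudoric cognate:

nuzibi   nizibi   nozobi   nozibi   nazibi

nuhaga ~ nohaya, bormuli ~ bormoli — Rilur u corresponds to Vudoric o after a consonant, before a consonant other than r, m, n, p, b, f, v.
geyebe ~ yiyibi — Rilur e corresponds to Vudoric i after a consonant, before a labial obstruent.
Applying these to Rilur 'nuzebi':
  nuzebi → nozebi   (u→o after a consonant, before a consonant other than r, m, n, p, b, f, v)
  nozebi → nozibi   (e→i after a consonant, before a labial obstruent)
So the Vudoric cognate is 'nozibi'.

nozibi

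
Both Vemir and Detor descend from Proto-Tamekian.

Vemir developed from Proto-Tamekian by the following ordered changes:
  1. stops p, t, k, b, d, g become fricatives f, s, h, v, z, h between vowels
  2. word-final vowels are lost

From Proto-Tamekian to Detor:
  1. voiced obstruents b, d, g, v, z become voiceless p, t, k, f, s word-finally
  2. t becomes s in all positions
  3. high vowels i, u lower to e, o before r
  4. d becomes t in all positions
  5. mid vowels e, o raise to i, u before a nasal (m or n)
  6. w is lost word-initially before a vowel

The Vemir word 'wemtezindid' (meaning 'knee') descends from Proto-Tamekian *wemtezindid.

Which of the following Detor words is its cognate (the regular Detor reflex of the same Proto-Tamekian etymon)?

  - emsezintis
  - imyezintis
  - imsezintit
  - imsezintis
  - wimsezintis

Detor: *wemtezindid
  wemtezindid → wemtezindit   [final devoicing]
  wemtezindit → wemsezindis   [unconditioned shift]
  wemsezindis (rule 3 does not apply)
  wemsezindis → wemsezintis   [unconditioned shift]
  wemsezintis → wimsezintis   [pre-nasal raising]
  wimsezintis → imsezintis   [glide loss]
  giving Detor imsezintis.

imsezintis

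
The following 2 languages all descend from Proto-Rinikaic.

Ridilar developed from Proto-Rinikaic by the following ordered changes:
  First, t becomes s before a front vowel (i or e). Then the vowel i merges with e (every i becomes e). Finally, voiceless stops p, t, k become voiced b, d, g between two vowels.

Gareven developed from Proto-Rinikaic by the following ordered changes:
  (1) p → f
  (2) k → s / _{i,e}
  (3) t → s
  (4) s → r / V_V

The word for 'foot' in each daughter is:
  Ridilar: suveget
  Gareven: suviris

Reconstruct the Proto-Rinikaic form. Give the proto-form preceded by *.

Position 5: Ridilar has g, Gareven has r. Taking the neighbouring segments as reconstructed: Ridilar g could go back to *k or *g; Gareven r could go back to *t or *k or *s or *r — the one source consistent with every daughter is *k.
Position 6: Ridilar has e, Gareven has i. Gareven preserves i here (none of its changes turn any other segment into i), so the proto-segment is *i.
This points to *suvikit. Verify forward in each daughter:
Ridilar: start from *suvikit.
  rule 1: no change — suvikit
  rule 2 (vowel merger): suvikit → suveket
  rule 3 (intervocalic voicing): suveket → suveget
  ⇒ Ridilar suveget
Gareven: start from *suvikit.
  rule 1: no change — suvikit
  rule 2 (palatalisation): suvikit → suvisit
  rule 3 (unconditioned shift): suvisit → suvisis
  rule 4 (rhotacism): suvisis → suviris
  ⇒ Gareven suviris
No other proto-form is consistent with every reflex, so the reconstruction is *suvikit.

*suvikit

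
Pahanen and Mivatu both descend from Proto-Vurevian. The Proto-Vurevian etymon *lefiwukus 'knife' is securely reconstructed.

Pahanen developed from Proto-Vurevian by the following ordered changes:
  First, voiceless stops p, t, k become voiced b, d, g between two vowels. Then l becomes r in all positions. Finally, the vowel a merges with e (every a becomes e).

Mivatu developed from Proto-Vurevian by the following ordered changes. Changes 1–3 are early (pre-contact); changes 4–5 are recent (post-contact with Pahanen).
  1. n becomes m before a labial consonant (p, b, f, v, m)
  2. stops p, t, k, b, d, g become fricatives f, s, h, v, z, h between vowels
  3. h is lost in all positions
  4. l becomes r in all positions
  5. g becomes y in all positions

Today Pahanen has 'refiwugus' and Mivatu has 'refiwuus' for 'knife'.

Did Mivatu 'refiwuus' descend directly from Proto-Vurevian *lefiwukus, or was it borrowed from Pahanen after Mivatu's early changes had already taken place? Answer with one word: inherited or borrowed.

If inherited, *lefiwukus would pass through all of Mivatu's changes:
Mivatu: start from *lefiwukus.
  rule 1: no change — lefiwukus
  rule 2 (intervocalic lenition): lefiwukus → lefiwuhus
  rule 3 (h-loss): lefiwuhus → lefiwuus
  rule 4 (unconditioned shift): lefiwuus → refiwuus
  rule 5: no change — refiwuus
  ⇒ Mivatu refiwuus
If borrowed from Pahanen 'refiwugus' after the early changes, it would undergo only the recent ones:
  rule 4 (unconditioned shift): no change (refiwugus)
  rule 5 (unconditioned shift): refiwugus → refiwuyus
  ⇒ as a loan: refiwuyus
Mivatu 'refiwuus' matches the inherited outcome exactly, so it is an inherited cognate, not a loan.

inherited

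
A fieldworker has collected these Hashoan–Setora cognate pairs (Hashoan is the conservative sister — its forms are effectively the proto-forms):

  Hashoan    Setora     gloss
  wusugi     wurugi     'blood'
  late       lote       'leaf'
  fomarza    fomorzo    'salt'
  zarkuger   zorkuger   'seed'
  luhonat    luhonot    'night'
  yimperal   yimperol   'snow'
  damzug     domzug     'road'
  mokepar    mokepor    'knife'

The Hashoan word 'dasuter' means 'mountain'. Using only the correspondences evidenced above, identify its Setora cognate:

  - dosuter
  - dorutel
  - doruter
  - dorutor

doruter

late ~ lote, luhonat ~ luhonot — Hashoan a corresponds to Setora o after a consonant, before a consonant other than r, m, n, p, b, f, v.
wusugi ~ wurugi — Hashoan s corresponds to Setora r between vowels (before a back vowel).
Applying these to Hashoan 'dasuter':
  dasuter → dosuter   (a→o after a consonant, before a consonant other than r, m, n, p, b, f, v)
  dosuter → doruter   (s→r between vowels (before a back vowel))
So the Setora cognate is 'doruter'.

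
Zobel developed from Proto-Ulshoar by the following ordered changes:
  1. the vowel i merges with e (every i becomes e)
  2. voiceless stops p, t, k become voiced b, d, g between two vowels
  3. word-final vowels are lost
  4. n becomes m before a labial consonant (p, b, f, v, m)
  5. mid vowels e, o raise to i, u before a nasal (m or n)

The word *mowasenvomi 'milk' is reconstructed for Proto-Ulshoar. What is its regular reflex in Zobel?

Zobel: *mowasenvomi
  mowasenvomi → mowasenvome   [vowel merger]
  mowasenvome (rule 2 does not apply)
  mowasenvome → mowasenvom   [apocope]
  mowasenvom → mowasemvom   [nasal place assimilation]
  mowasemvom → mowasimvum   [pre-nasal raising]
  giving Zobel mowasimvum.

mowasimvum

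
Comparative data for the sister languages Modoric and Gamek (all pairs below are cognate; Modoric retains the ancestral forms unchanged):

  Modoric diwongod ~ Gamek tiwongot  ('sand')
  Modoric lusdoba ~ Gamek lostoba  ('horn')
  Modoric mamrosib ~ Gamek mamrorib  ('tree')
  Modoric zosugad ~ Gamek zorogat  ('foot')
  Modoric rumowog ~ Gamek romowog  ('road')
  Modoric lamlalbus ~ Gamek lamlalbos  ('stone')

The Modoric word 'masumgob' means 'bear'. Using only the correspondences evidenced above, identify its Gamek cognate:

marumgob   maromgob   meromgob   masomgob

zosugad ~ zorogat — Modoric s corresponds to Gamek r between vowels (before a back vowel).
rumowog ~ romowog — Modoric u corresponds to Gamek o after a consonant, before a nasal.
Applying these to Modoric 'masumgob':
  masumgob → marumgob   (s→r between vowels (before a back vowel))
  marumgob → maromgob   (u→o after a consonant, before a nasal)
So the Gamek cognate is 'maromgob'.

maromgob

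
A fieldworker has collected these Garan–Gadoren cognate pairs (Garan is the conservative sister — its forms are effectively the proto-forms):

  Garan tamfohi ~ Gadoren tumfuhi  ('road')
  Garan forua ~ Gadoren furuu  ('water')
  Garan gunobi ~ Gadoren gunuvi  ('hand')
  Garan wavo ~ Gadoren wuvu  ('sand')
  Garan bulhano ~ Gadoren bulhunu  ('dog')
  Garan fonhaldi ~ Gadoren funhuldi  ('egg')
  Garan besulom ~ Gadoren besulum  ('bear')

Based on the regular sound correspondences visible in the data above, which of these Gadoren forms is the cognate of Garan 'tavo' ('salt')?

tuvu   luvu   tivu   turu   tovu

tuvu

wavo ~ wuvu — Garan a corresponds to Gadoren u after a consonant, before a labial obstruent.
wavo ~ wuvu, bulhano ~ bulhunu — Garan o corresponds to Gadoren u word-finally.
Applying these to Garan 'tavo':
  tavo → tuvo   (a→u after a consonant, before a labial obstruent)
  tuvo → tuvu   (o→u word-finally)
So the Gadoren cognate is 'tuvu'.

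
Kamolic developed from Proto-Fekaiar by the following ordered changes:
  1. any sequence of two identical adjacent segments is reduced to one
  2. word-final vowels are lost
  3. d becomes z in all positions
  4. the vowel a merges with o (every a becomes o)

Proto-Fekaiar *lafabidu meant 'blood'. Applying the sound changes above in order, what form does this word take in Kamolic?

Kamolic: *lafabidu > lafabid > lafabiz > lofobiz  (by apocope, unconditioned shift, vowel merger)

lofobiz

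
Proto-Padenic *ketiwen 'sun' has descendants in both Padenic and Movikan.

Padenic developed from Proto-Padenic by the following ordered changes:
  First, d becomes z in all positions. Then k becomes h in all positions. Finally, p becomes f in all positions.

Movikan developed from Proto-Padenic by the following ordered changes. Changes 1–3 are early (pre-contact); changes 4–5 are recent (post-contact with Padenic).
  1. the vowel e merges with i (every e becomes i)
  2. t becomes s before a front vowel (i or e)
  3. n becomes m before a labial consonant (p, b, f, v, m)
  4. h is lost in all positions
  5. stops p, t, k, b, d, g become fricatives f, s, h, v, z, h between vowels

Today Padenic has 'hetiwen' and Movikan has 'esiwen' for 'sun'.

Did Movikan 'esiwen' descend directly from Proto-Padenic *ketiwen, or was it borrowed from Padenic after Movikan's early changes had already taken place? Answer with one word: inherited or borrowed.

borrowed

If inherited, *ketiwen would pass through all of Movikan's changes:
Movikan: *ketiwen
  ketiwen → kitiwin   [vowel merger]
  kitiwin → kisiwin   [palatalisation]
  kisiwin (rule 3 does not apply)
  kisiwin (rule 4 does not apply)
  kisiwin (rule 5 does not apply)
  giving Movikan kisiwin.
If borrowed from Padenic 'hetiwen' after the early changes, it would undergo only the recent ones:
  rule 4 (h-loss): hetiwen → etiwen
  rule 5 (intervocalic lenition): etiwen → esiwen
  ⇒ as a loan: esiwen
Movikan 'esiwen' matches the loan outcome 'esiwen', not the inherited 'kisiwin' — it skipped the early Movikan changes, so it was borrowed from Padenic.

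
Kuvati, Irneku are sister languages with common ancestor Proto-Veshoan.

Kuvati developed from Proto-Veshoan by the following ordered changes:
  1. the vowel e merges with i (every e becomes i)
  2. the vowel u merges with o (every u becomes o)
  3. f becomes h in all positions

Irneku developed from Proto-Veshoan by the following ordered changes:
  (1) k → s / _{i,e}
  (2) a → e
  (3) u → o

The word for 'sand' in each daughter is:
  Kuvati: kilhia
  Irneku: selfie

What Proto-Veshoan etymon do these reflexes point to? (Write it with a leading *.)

*kelfia

Position 2: Kuvati has i, Irneku has e. Taking the neighbouring segments as reconstructed: Kuvati i could go back to *e or *i; Irneku e can only go back to *e — the one source consistent with every daughter is *e.
Position 6: Kuvati has a, Irneku has e. Kuvati preserves a here (none of its changes turn any other segment into a), so the proto-segment is *a.
Verify the candidate proto-form against each daughter:
Kuvati: *kelfia > kilfia > kilhia  (by vowel merger, unconditioned shift)
Irneku: *kelfia > selfia > selfie  (by palatalisation, vowel merger)
*kelfia is the unique common source.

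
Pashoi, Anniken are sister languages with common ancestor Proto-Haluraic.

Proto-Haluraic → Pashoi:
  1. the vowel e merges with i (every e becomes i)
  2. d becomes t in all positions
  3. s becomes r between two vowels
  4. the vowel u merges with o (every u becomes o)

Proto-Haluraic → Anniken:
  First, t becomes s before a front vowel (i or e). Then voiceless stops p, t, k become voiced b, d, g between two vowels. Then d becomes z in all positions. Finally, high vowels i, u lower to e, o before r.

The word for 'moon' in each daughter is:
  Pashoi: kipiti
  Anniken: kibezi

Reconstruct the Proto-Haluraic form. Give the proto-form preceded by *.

*kipedi

Position 5: Pashoi has t, Anniken has z. Taking the neighbouring segments as reconstructed: Pashoi t could go back to *t or *d; Anniken z could go back to *d or *z — the one source consistent with every daughter is *d.
Position 3: Pashoi has p, Anniken has b. Pashoi preserves p here (none of its changes turn any other segment into p), so the proto-segment is *p.
This points to *kipedi. Verify forward in each daughter:
Pashoi: start from *kipedi.
  rule 1 (vowel merger): kipedi → kipidi
  rule 2 (unconditioned shift): kipidi → kipiti
  rule 3: no change — kipiti
  rule 4: no change — kipiti
  ⇒ Pashoi kipiti
Anniken: start from *kipedi.
  rule 1: no change — kipedi
  rule 2 (intervocalic voicing): kipedi → kibedi
  rule 3 (unconditioned shift): kibedi → kibezi
  rule 4: no change — kibezi
  ⇒ Anniken kibezi
*kipedi is the unique common source.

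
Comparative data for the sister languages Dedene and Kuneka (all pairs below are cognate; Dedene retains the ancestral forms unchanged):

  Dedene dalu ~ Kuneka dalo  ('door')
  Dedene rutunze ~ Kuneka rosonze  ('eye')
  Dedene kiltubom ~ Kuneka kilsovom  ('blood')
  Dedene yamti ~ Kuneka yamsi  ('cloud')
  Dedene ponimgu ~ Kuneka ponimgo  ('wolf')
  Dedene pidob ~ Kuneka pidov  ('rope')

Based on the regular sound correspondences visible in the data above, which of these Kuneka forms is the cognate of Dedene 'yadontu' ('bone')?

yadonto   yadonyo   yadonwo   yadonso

yadonso

kiltubom ~ kilsovom — Dedene t corresponds to Kuneka s after a consonant, before a back vowel.
dalu ~ dalo, ponimgu ~ ponimgo — Dedene u corresponds to Kuneka o word-finally.
Applying these to Dedene 'yadontu':
  yadontu → yadonsu   (t→s after a consonant, before a back vowel)
  yadonsu → yadonso   (u→o word-finally)
So the Kuneka cognate is 'yadonso'.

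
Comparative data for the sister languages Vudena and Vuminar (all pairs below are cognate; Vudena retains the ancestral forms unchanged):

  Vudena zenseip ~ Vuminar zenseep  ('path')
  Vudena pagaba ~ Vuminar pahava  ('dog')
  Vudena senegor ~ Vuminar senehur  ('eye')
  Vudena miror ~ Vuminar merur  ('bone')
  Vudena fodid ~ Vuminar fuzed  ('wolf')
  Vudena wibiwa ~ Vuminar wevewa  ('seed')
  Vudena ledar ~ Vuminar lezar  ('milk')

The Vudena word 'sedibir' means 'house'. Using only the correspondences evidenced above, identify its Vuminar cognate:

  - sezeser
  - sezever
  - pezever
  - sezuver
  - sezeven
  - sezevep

fodid ~ fuzed — Vudena d corresponds to Vuminar z between vowels (before a front vowel).
wibiwa ~ wevewa — Vudena i corresponds to Vuminar e after a consonant, before a labial obstruent.
wibiwa ~ wevewa — Vudena b corresponds to Vuminar v between vowels (before a front vowel).
miror ~ merur — Vudena i corresponds to Vuminar e after a consonant, before r.
Applying these to Vudena 'sedibir':
  sedibir → sezibir   (d→z between vowels (before a front vowel))
  sezibir → sezebir   (i→e after a consonant, before a labial obstruent)
  sezebir → sezevir   (b→v between vowels (before a front vowel))
  sezevir → sezever   (i→e after a consonant, before r)
So the Vuminar cognate is 'sezever'.

sezever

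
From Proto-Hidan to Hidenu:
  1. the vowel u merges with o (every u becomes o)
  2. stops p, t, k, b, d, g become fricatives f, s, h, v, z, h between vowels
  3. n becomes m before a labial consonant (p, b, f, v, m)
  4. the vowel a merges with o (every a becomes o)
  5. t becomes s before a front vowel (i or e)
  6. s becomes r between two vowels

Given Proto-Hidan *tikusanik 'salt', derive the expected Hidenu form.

sihoronik

Hidenu: start from *tikusanik.
  rule 1 (vowel merger): tikusanik → tikosanik
  rule 2 (intervocalic lenition): tikosanik → tihosanik
  rule 3: no change — tihosanik
  rule 4 (vowel merger): tihosanik → tihosonik
  rule 5 (palatalisation): tihosonik → sihosonik
  rule 6 (rhotacism): sihosonik → sihoronik
  ⇒ Hidenu sihoronik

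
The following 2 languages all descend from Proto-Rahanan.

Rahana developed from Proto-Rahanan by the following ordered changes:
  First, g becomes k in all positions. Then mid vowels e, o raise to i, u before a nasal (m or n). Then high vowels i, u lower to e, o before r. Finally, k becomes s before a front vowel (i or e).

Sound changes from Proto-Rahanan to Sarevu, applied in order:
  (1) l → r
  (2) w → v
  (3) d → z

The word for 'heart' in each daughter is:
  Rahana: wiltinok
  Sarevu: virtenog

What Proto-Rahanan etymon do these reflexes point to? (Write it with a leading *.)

Position 8: Rahana has k, Sarevu has g. Sarevu preserves g here (none of its changes turn any other segment into g), so the proto-segment is *g.
Position 5: Rahana has i, Sarevu has e. Sarevu preserves e here (none of its changes turn any other segment into e), so the proto-segment is *e.
Verify the candidate proto-form against each daughter:
Rahana: *wiltenog > wiltenok > wiltinok  (by unconditioned shift, pre-nasal raising)
Sarevu: *wiltenog > wirtenog > virtenog  (by unconditioned shift, unconditioned shift)
No other proto-form is consistent with every reflex, so the reconstruction is *wiltenog.

*wiltenog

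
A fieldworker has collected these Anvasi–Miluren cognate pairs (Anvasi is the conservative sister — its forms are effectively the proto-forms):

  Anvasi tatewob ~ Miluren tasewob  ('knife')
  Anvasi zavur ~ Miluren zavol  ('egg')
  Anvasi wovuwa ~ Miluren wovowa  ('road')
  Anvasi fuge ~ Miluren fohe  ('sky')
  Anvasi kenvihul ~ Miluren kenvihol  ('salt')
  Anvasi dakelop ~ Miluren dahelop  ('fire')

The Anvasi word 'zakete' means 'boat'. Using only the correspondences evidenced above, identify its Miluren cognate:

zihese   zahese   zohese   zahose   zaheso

zahese

dakelop ~ dahelop — Anvasi k corresponds to Miluren h between vowels (before a front vowel).
tatewob ~ tasewob — Anvasi t corresponds to Miluren s between vowels (before a front vowel).
Applying these to Anvasi 'zakete':
  zakete → zahete   (k→h between vowels (before a front vowel))
  zahete → zahese   (t→s between vowels (before a front vowel))
So the Miluren cognate is 'zahese'.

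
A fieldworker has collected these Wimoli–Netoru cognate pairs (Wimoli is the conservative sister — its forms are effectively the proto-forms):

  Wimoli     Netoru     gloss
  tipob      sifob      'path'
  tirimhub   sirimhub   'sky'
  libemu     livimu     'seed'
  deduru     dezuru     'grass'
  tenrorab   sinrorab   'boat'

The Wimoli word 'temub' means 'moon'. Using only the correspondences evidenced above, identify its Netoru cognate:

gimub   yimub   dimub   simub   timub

tenrorab ~ sinrorab — Wimoli t corresponds to Netoru s word-initially before a front vowel.
libemu ~ livimu — Wimoli e corresponds to Netoru i after a consonant, before a nasal.
Applying these to Wimoli 'temub':
  temub → semub   (t→s word-initially before a front vowel)
  semub → simub   (e→i after a consonant, before a nasal)
So the Netoru cognate is 'simub'.

simub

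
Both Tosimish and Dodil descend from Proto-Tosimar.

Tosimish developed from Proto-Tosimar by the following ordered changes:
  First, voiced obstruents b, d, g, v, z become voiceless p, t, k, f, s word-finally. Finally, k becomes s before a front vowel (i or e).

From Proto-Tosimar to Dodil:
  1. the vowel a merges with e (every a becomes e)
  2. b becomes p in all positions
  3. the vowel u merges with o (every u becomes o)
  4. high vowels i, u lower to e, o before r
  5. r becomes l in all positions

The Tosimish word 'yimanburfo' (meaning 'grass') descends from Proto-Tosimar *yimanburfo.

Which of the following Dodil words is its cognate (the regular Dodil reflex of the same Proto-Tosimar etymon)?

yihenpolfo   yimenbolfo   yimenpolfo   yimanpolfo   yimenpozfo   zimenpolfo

Dodil: *yimanburfo > yimenburfo > yimenpurfo > yimenporfo > yimenpolfo  (by vowel merger, unconditioned shift, vowel merger, unconditioned shift)

yimenpolfo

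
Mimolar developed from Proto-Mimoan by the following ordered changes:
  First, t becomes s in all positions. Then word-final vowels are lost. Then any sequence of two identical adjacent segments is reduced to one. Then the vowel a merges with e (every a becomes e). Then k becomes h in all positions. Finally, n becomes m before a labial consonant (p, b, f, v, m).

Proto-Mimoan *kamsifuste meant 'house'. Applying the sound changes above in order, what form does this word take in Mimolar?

hemsifus

Mimolar: start from *kamsifuste.
  rule 1 (unconditioned shift): kamsifuste → kamsifusse
  rule 2 (apocope): kamsifusse → kamsifuss
  rule 3 (degemination): kamsifuss → kamsifus
  rule 4 (vowel merger): kamsifus → kemsifus
  rule 5 (unconditioned shift): kemsifus → hemsifus
  rule 6: no change — hemsifus
  ⇒ Mimolar hemsifus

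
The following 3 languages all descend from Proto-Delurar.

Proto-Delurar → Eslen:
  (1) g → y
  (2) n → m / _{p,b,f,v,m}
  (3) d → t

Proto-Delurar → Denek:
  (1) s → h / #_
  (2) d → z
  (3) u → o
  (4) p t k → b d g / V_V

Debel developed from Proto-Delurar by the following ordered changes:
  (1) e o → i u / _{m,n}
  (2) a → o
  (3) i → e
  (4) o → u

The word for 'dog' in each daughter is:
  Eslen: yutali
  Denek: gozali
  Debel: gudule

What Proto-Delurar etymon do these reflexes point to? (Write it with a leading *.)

*gudali

Position 3: Eslen has t, Denek has z, Debel has d. Debel preserves d here (none of its changes turn any other segment into d), so the proto-segment is *d.
Position 4: Eslen has a, Denek has a, Debel has u. Eslen preserves a here (none of its changes turn any other segment into a), so the proto-segment is *a.
Verify the candidate proto-form against each daughter:
Eslen: start from *gudali.
  rule 1 (unconditioned shift): gudali → yudali
  rule 2: no change — yudali
  rule 3 (unconditioned shift): yudali → yutali
  ⇒ Eslen yutali
Denek: *gudali > guzali > gozali  (by unconditioned shift, vowel merger)
Debel: *gudali > gudoli > gudole > gudule  (by vowel merger, vowel merger, vowel merger)
Only *gudali yields all of Eslen yutali, Denek gozali, Debel gudule.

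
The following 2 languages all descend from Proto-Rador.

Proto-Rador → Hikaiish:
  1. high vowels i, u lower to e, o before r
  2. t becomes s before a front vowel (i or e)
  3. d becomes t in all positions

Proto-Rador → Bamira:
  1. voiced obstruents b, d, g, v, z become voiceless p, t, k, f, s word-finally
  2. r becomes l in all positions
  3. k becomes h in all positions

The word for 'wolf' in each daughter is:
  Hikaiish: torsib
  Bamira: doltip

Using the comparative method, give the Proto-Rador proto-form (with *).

Position 6: Hikaiish has b, Bamira has p. Hikaiish preserves b here (none of its changes turn any other segment into b), so the proto-segment is *b.
Position 3: Hikaiish has r, Bamira has l. Hikaiish preserves r here (none of its changes turn any other segment into r), so the proto-segment is *r.
This points to *dortib. Verify forward in each daughter:
Hikaiish: *dortib > dorsib > torsib  (by palatalisation, unconditioned shift)
Bamira: *dortib
  dortib → dortip   [final devoicing]
  dortip → doltip   [unconditioned shift]
  doltip (rule 3 does not apply)
  giving Bamira doltip.
*dortib is the unique common source.

*dortib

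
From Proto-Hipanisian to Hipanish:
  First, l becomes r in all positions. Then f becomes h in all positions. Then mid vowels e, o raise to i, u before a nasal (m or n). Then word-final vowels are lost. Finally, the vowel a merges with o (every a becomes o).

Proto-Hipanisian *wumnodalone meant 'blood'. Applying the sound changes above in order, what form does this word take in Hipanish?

wumnodorun

Hipanish: *wumnodalone > wumnodarone > wumnodarune > wumnodarun > wumnodorun  (by unconditioned shift, pre-nasal raising, apocope, vowel merger)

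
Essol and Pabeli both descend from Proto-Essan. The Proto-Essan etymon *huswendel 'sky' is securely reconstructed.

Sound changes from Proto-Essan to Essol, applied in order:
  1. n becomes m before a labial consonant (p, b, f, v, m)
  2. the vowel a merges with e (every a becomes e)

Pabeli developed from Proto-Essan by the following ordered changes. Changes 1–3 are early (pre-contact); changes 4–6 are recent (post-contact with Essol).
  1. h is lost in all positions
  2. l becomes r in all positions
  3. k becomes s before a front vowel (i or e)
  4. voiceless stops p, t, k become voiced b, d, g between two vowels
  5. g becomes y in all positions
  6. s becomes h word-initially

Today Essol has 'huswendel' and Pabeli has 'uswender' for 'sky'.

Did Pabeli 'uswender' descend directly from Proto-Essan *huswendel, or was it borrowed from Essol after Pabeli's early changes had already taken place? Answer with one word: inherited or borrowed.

inherited

If inherited, *huswendel would pass through all of Pabeli's changes:
Pabeli: start from *huswendel.
  rule 1 (h-loss): huswendel → uswendel
  rule 2 (unconditioned shift): uswendel → uswender
  rule 3: no change — uswender
  rule 4: no change — uswender
  rule 5: no change — uswender
  rule 6: no change — uswender
  ⇒ Pabeli uswender
If borrowed from Essol 'huswendel' after the early changes, it would undergo only the recent ones:
  rule 4 (intervocalic voicing): no change (huswendel)
  rule 5 (unconditioned shift): no change (huswendel)
  rule 6 (debuccalisation): no change (huswendel)
  ⇒ as a loan: huswendel
Pabeli 'uswender' matches the inherited outcome exactly, so it is an inherited cognate, not a loan.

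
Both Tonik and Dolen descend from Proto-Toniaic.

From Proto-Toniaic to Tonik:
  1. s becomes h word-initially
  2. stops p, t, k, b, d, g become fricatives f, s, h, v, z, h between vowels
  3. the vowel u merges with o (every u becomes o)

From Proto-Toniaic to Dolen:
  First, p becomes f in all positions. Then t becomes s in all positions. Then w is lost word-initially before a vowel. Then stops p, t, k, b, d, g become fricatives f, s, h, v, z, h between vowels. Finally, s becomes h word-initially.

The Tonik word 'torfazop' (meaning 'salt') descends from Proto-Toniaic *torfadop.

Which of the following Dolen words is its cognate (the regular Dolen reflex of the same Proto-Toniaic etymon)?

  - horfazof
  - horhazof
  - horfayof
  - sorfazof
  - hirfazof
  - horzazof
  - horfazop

Dolen: *torfadop > torfadof > sorfadof > sorfazof > horfazof  (by unconditioned shift, unconditioned shift, intervocalic lenition, debuccalisation)

horfazof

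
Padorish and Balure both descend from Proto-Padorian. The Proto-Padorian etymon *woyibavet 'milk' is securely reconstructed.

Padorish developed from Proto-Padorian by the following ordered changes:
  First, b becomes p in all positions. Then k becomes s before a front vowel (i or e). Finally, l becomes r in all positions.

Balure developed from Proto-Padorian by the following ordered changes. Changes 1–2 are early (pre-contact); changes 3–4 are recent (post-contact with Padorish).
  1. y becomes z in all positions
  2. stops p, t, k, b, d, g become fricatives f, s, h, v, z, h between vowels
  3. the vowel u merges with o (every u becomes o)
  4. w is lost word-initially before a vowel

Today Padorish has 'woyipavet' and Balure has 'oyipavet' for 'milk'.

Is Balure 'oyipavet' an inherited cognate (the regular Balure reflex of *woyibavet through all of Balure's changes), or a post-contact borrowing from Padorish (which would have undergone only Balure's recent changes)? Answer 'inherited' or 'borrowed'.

If inherited, *woyibavet would pass through all of Balure's changes:
Balure: start from *woyibavet.
  rule 1 (unconditioned shift): woyibavet → wozibavet
  rule 2 (intervocalic lenition): wozibavet → wozivavet
  rule 3: no change — wozivavet
  rule 4 (glide loss): wozivavet → ozivavet
  ⇒ Balure ozivavet
If borrowed from Padorish 'woyipavet' after the early changes, it would undergo only the recent ones:
  rule 3 (vowel merger): no change (woyipavet)
  rule 4 (glide loss): woyipavet → oyipavet
  ⇒ as a loan: oyipavet
Balure 'oyipavet' matches the loan outcome 'oyipavet', not the inherited 'ozivavet' — it skipped the early Balure changes, so it was borrowed from Padorish.

borrowed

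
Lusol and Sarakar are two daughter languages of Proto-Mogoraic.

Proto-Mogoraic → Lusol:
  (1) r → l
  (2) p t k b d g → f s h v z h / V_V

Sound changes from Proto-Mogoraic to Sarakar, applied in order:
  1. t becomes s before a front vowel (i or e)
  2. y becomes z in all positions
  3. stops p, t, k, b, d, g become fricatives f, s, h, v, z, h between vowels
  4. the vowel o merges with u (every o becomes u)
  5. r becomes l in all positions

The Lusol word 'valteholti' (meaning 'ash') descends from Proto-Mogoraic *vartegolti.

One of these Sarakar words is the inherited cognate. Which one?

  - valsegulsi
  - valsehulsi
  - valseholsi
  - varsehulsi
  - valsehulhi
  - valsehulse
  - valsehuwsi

Sarakar: *vartegolti > varsegolsi > varseholsi > varsehulsi > valsehulsi  (by palatalisation, intervocalic lenition, vowel merger, unconditioned shift)

valsehulsi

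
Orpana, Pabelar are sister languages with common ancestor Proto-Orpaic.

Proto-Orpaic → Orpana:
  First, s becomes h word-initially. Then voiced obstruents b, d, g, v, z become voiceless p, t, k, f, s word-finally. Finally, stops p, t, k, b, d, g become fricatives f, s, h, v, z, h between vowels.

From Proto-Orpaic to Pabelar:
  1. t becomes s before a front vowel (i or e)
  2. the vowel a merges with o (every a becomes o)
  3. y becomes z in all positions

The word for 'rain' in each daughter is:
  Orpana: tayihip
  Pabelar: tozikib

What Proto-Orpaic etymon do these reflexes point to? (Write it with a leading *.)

Position 3: Orpana has y, Pabelar has z. Orpana preserves y here (none of its changes turn any other segment into y), so the proto-segment is *y.
Position 2: Orpana has a, Pabelar has o. Orpana preserves a here (none of its changes turn any other segment into a), so the proto-segment is *a.
Position 7: Orpana has p, Pabelar has b. Pabelar preserves b here (none of its changes turn any other segment into b), so the proto-segment is *b.
Verify the candidate proto-form against each daughter:
Orpana: *tayikib > tayikip > tayihip  (by final devoicing, intervocalic lenition)
Pabelar: *tayikib
  tayikib (rule 1 does not apply)
  tayikib → toyikib   [vowel merger]
  toyikib → tozikib   [unconditioned shift]
  giving Pabelar tozikib.
No other proto-form is consistent with every reflex, so the reconstruction is *tayikib.

*tayikib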